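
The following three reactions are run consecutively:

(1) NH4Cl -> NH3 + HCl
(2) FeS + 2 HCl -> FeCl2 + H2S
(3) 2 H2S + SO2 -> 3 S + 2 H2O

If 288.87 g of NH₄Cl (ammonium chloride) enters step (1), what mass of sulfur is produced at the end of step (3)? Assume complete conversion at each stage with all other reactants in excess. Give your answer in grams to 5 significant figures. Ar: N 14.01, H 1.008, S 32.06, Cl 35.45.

M(NH4Cl) = 14.01 + 4(1.008) + 35.45 = 53.492 g/mol.
M(S) = 32.06 g/mol.
n(NH4Cl) = 288.87 / 53.492 = 5.40025 mol.
Reaction (1): NH4Cl→HCl ratio 1:1 ⇒ n(HCl) = 5.40025 mol.
Reaction (2): HCl→H2S ratio 2:1 ⇒ n(H2S) = 2.70012 mol.
Reaction (3): H2S→S ratio 2:3 ⇒ n(S) = 4.05019 mol.
Mass of S = 4.05019 × 32.06 = 129.849 g.

129.85 g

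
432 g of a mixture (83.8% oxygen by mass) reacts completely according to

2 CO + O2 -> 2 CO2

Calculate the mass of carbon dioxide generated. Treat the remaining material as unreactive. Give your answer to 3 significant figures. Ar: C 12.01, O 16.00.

996 g

Mass of pure O2 = 432 g × 0.838 = 362.0 g.
M(O2) = 2(16.00) = 32.00 g/mol.
M(CO2) = 12.01 + 2(16.00) = 44.01 g/mol.
n(O2) = 362.0 g / 32.00 g/mol = 11.31 mol.
From the equation the O2:CO2 mole ratio is 1:2, so n(CO2) = 11.31 × 2/1 = 22.63 mol.
Mass of CO2 = 22.63 mol × 44.01 g/mol = 995.8 g.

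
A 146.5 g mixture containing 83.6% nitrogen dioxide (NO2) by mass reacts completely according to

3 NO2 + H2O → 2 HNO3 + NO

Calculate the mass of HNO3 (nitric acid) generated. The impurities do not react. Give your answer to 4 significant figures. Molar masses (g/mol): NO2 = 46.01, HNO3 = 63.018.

Mass of pure NO2 = 146.5 g × 0.836 = 122.47 g.
n(NO2) = 122.47 g / 46.01 g/mol = 2.6619 mol.
From the equation the NO2:HNO3 mole ratio is 3:2, so n(HNO3) = 2.6619 × 2/3 = 1.7746 mol.
Mass of HNO3 = 1.7746 mol × 63.018 g/mol = 111.83 g.

111.8 g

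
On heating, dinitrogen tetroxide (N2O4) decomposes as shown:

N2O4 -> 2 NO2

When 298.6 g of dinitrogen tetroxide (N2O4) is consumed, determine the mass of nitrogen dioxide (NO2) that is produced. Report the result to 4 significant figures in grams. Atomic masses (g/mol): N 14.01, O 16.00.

298.6 g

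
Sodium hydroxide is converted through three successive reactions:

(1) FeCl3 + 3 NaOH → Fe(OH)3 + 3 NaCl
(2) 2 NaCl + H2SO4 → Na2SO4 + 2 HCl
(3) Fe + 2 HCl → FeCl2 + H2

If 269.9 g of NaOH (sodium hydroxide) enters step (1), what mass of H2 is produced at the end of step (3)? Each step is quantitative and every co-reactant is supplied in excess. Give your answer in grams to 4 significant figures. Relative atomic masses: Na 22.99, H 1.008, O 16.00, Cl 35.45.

M(NaOH) = 22.99 + 16.00 + 1.008 = 39.998 g/mol.
M(H2) = 2(1.008) = 2.016 g/mol.
n(NaOH) = 269.9 / 39.998 = 6.7478 mol.
Reaction (1): NaOH→NaCl ratio 3:3 ⇒ n(NaCl) = 6.7478 mol.
Reaction (2): NaCl→HCl ratio 2:2 ⇒ n(HCl) = 6.7478 mol.
Reaction (3): HCl→H2 ratio 2:1 ⇒ n(H2) = 3.3739 mol.
Mass of H2 = 3.3739 × 2.016 = 6.8018 g.

6.802 g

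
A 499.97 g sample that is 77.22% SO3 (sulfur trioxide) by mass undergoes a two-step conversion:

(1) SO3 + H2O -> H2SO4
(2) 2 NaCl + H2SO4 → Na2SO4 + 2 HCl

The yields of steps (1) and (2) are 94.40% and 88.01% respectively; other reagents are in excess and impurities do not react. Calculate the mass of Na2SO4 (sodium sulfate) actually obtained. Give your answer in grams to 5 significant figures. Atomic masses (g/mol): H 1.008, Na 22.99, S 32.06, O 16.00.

569.08 g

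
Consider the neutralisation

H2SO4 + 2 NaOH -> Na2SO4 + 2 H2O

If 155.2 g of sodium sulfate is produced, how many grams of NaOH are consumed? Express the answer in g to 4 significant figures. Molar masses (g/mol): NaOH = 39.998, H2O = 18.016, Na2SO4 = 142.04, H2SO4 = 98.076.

87.41 g

n(Na2SO4) = 155.20 g / 142.04 g/mol = 1.0926 mol.
From the equation the Na2SO4:NaOH mole ratio is 1:2, so n(NaOH) = 1.0926 × 2/1 = 2.1853 mol.
Mass of NaOH = 2.1853 mol × 39.998 g/mol = 87.408 g.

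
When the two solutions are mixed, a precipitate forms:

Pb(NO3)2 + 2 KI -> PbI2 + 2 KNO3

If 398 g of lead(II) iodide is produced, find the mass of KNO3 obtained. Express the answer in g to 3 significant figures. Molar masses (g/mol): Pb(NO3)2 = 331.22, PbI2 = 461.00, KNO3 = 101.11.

n(PbI2) = 398.0 g / 461.00 g/mol = 0.8633 mol.
From the equation the PbI2:KNO3 mole ratio is 1:2, so n(KNO3) = 0.8633 × 2/1 = 1.727 mol.
Mass of KNO3 = 1.727 mol × 101.11 g/mol = 174.6 g.

175 g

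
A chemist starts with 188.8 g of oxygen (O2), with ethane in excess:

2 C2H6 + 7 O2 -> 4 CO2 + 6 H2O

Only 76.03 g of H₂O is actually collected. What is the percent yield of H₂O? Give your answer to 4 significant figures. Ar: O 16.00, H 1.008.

M(O2) = 2(16.00) = 32.00 g/mol.
M(H2O) = 2(1.008) + 16.00 = 18.016 g/mol.
n(O2) = 188.80 g / 32.00 g/mol = 5.9000 mol.
From the equation the O2:H2O mole ratio is 7:6, so n(H2O) = 5.9000 × 6/7 = 5.0571 mol.
Mass of H2O = 5.0571 mol × 18.016 g/mol = 91.109 g.
This is the theoretical yield. Percent yield = 76.03 g / 91.109 g × 100% = 83.449%.

83.45 %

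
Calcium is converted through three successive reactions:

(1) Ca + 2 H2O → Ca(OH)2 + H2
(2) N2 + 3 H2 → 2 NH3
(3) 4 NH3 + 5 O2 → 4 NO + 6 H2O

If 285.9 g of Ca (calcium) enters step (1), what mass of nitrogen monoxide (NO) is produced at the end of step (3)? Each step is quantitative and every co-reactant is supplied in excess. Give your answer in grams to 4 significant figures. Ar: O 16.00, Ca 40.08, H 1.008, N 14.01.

M(Ca) = 40.08 g/mol.
M(NO) = 14.01 + 16.00 = 30.01 g/mol.
n(Ca) = 285.9 / 40.08 = 7.1332 mol.
Reaction (1): Ca→H2 ratio 1:1 ⇒ n(H2) = 7.1332 mol.
Reaction (2): H2→NH3 ratio 3:2 ⇒ n(NH3) = 4.7555 mol.
Reaction (3): NH3→NO ratio 4:4 ⇒ n(NO) = 4.7555 mol.
Mass of NO = 4.7555 × 30.01 = 142.71 g.

142.7 g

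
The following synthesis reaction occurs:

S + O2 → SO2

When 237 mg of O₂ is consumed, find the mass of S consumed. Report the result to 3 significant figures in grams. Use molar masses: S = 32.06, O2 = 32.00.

Convert: 237 mg = 0.2370 g.
n(O2) = 0.2370 g / 32.00 g/mol = 0.007406 mol.
From the equation the O2:S mole ratio is 1:1, so n(S) = 0.007406 × 1/1 = 0.007406 mol.
Mass of S = 0.007406 mol × 32.06 g/mol = 0.2374 g.

0.237 g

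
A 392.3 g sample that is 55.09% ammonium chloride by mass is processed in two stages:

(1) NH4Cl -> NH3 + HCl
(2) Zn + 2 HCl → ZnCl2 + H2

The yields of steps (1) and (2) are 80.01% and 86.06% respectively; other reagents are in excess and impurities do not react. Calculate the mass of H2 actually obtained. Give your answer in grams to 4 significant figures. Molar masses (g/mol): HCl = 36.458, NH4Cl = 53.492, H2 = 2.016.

2.804 g

Pure NH4Cl = 392.3 × 0.5509 = 216.12 g.
n(NH4Cl) = 216.12 / 53.492 = 4.0402 mol.
Step 1 (NH4Cl:HCl = 1:1): theoretical n(HCl) = 4.0402 mol; at 80.01% yield, n(HCl) = 3.2326 mol.
Step 2 (HCl:H2 = 2:1): theoretical n(H2) = 1.6163 mol, so theoretical mass = 1.6163 × 2.016 = 3.2584 g.
At 86.06% yield, actual mass of H2 = 3.2584 × 0.8606 = 2.8042 g.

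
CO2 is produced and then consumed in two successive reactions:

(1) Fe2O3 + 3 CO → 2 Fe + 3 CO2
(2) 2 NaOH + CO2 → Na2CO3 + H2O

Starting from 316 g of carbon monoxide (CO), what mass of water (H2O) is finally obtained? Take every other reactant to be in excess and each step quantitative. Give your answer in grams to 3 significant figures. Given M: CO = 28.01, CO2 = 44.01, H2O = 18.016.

203 g

n(CO) = 316.0 / 28.01 = 11.28 mol.
Step 1 gives a 3:3 ratio of CO to CO2, so n(CO2) = 11.28 mol.
In step 2 the CO2:H2O ratio is 1:1, so n(H2O) = 11.28 mol.
Mass of H2O = 11.28 × 18.016 = 203.3 g.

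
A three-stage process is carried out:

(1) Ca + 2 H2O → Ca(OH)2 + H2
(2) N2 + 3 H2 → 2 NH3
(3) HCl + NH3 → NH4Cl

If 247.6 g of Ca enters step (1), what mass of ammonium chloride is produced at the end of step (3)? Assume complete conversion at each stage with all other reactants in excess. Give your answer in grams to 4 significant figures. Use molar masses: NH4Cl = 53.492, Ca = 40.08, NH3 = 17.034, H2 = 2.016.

n(Ca) = 247.6 / 40.08 = 6.1776 mol.
Reaction (1): Ca→H2 ratio 1:1 ⇒ n(H2) = 6.1776 mol.
Reaction (2): H2→NH3 ratio 3:2 ⇒ n(NH3) = 4.1184 mol.
Reaction (3): NH3→NH4Cl ratio 1:1 ⇒ n(NH4Cl) = 4.1184 mol.
Mass of NH4Cl = 4.1184 × 53.492 = 220.30 g.

220.3 g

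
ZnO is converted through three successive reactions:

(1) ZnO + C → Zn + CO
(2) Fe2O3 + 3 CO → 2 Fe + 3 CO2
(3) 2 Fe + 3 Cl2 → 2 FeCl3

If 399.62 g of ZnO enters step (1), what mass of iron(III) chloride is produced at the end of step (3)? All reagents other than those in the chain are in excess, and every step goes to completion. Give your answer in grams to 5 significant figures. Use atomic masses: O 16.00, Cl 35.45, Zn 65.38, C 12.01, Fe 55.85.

530.99 g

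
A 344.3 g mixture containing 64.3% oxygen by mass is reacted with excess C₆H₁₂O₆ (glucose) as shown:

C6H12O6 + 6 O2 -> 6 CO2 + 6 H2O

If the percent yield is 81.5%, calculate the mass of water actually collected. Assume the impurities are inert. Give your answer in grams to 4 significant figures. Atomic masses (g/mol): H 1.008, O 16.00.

Pure O2 available = 344.3 g × 0.643 = 221.38 g.
M(O2) = 2(16.00) = 32.00 g/mol.
M(H2O) = 2(1.008) + 16.00 = 18.016 g/mol.
n(O2) = 221.38 g / 32.00 g/mol = 6.9183 mol.
From the equation the O2:H2O mole ratio is 6:6, so n(H2O) = 6.9183 × 6/6 = 6.9183 mol.
Mass of H2O = 6.9183 mol × 18.016 g/mol = 124.64 g.
Actual mass collected = 124.64 g × 0.815 = 101.58 g.

101.6 g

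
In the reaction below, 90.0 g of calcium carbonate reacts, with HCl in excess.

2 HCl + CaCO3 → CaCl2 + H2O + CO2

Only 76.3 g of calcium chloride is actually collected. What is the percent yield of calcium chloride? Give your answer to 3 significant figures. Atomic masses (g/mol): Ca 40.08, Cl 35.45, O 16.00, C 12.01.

M(CaCO3) = 40.08 + 12.01 + 3(16.00) = 100.09 g/mol.
M(CaCl2) = 40.08 + 2(35.45) = 110.98 g/mol.
n(CaCO3) = 90.00 g / 100.09 g/mol = 0.8992 mol.
From the equation the CaCO3:CaCl2 mole ratio is 1:1, so n(CaCl2) = 0.8992 × 1/1 = 0.8992 mol.
Mass of CaCl2 = 0.8992 mol × 110.98 g/mol = 99.79 g.
This is the theoretical yield. Percent yield = 76.3 g / 99.79 g × 100% = 76.46%.

76.5 %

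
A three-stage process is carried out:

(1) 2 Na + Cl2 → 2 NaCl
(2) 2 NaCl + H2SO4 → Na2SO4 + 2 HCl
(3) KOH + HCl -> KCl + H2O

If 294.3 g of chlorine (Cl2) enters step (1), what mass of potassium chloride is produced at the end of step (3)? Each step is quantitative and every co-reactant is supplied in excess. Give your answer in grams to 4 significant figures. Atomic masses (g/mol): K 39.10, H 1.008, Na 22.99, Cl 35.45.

M(Cl2) = 2(35.45) = 70.90 g/mol.
M(KCl) = 39.10 + 35.45 = 74.55 g/mol.
n(Cl2) = 294.3 / 70.90 = 4.1509 mol.
Reaction (1): Cl2→NaCl ratio 1:2 ⇒ n(NaCl) = 8.3018 mol.
Reaction (2): NaCl→HCl ratio 2:2 ⇒ n(HCl) = 8.3018 mol.
Reaction (3): HCl→KCl ratio 1:1 ⇒ n(KCl) = 8.3018 mol.
Mass of KCl = 8.3018 × 74.55 = 618.90 g.

618.9 g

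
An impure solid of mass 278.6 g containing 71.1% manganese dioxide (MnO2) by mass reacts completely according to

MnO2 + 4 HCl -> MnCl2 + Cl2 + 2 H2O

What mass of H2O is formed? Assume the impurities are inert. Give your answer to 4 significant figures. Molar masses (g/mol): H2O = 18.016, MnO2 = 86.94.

82.10 g

Mass of pure MnO2 = 278.6 g × 0.711 = 198.08 g.
n(MnO2) = 198.08 g / 86.94 g/mol = 2.2784 mol.
From the equation the MnO2:H2O mole ratio is 1:2, so n(H2O) = 2.2784 × 2/1 = 4.5568 mol.
Mass of H2O = 4.5568 mol × 18.016 g/mol = 82.096 g.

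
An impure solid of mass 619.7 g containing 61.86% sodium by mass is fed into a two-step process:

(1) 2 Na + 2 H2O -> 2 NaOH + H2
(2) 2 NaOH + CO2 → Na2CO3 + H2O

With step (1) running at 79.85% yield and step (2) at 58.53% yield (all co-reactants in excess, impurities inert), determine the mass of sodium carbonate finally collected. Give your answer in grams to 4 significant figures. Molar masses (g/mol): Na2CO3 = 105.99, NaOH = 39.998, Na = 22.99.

413.0 g

Pure Na = 619.7 × 0.6186 = 383.35 g.
n(Na) = 383.35 / 22.99 = 16.674 mol.
Step 1 (Na:NaOH = 2:2): theoretical n(NaOH) = 16.674 mol; at 79.85% yield, n(NaOH) = 13.315 mol.
Step 2 (NaOH:Na2CO3 = 2:1): theoretical n(Na2CO3) = 6.6573 mol, so theoretical mass = 6.6573 × 105.99 = 705.61 g.
At 58.53% yield, actual mass of Na2CO3 = 705.61 × 0.5853 = 412.99 g.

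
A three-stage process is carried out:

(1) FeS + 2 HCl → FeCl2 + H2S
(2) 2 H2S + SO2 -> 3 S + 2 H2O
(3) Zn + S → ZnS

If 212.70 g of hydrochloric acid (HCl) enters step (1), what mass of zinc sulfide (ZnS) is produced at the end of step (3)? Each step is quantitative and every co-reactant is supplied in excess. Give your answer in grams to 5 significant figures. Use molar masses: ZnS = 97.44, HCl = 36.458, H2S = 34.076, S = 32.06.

n(HCl) = 212.70 / 36.458 = 5.83411 mol.
Reaction (1): HCl→H2S ratio 2:1 ⇒ n(H2S) = 2.91706 mol.
Reaction (2): H2S→S ratio 2:3 ⇒ n(S) = 4.37558 mol.
Reaction (3): S→ZnS ratio 1:1 ⇒ n(ZnS) = 4.37558 mol.
Mass of ZnS = 4.37558 × 97.44 = 426.357 g.

426.36 g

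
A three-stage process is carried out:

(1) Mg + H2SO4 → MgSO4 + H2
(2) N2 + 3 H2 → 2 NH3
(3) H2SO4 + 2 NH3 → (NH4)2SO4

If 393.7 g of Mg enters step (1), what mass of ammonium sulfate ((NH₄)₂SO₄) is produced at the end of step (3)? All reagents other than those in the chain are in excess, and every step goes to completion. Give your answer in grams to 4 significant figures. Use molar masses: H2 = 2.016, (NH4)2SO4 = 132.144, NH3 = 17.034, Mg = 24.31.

n(Mg) = 393.7 / 24.31 = 16.195 mol.
Reaction (1): Mg→H2 ratio 1:1 ⇒ n(H2) = 16.195 mol.
Reaction (2): H2→NH3 ratio 3:2 ⇒ n(NH3) = 10.797 mol.
Reaction (3): NH3→(NH4)2SO4 ratio 2:1 ⇒ n((NH4)2SO4) = 5.3983 mol.
Mass of (NH4)2SO4 = 5.3983 × 132.144 = 713.36 g.

713.4 g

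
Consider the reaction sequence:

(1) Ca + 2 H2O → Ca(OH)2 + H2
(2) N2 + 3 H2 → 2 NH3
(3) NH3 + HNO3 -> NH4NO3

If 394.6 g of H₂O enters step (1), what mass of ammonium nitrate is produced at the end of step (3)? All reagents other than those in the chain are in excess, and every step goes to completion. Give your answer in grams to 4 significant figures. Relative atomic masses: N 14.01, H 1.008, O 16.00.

584.5 g

M(H2O) = 2(1.008) + 16.00 = 18.016 g/mol.
M(NH4NO3) = 2(14.01) + 4(1.008) + 3(16.00) = 80.052 g/mol.
n(H2O) = 394.6 / 18.016 = 21.903 mol.
Reaction (1): H2O→H2 ratio 2:1 ⇒ n(H2) = 10.951 mol.
Reaction (2): H2→NH3 ratio 3:2 ⇒ n(NH3) = 7.3009 mol.
Reaction (3): NH3→NH4NO3 ratio 1:1 ⇒ n(NH4NO3) = 7.3009 mol.
Mass of NH4NO3 = 7.3009 × 80.052 = 584.45 g.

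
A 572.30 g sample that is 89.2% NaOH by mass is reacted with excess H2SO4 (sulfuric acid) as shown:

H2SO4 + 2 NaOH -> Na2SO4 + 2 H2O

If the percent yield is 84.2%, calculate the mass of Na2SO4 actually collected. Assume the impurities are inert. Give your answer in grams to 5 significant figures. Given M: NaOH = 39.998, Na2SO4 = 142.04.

Pure NaOH available = 572.30 g × 0.892 = 510.492 g.
n(NaOH) = 510.492 g / 39.998 g/mol = 12.7629 mol.
From the equation the NaOH:Na2SO4 mole ratio is 2:1, so n(Na2SO4) = 12.7629 × 1/2 = 6.38146 mol.
Mass of Na2SO4 = 6.38146 mol × 142.04 g/mol = 906.423 g.
Actual mass collected = 906.423 g × 0.842 = 763.208 g.

763.21 g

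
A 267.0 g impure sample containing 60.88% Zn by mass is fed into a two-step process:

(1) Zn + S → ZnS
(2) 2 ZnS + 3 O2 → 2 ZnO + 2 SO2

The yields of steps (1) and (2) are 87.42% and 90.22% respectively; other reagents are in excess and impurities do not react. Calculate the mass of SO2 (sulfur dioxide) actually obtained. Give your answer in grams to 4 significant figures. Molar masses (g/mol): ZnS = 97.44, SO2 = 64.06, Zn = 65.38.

Pure Zn = 267.0 × 0.6088 = 162.55 g.
n(Zn) = 162.55 / 65.38 = 2.4862 mol.
Step 1 (Zn:ZnS = 1:1): theoretical n(ZnS) = 2.4862 mol; at 87.42% yield, n(ZnS) = 2.1735 mol.
Step 2 (ZnS:SO2 = 2:2): theoretical n(SO2) = 2.1735 mol, so theoretical mass = 2.1735 × 64.06 = 139.23 g.
At 90.22% yield, actual mass of SO2 = 139.23 × 0.9022 = 125.62 g.

125.6 g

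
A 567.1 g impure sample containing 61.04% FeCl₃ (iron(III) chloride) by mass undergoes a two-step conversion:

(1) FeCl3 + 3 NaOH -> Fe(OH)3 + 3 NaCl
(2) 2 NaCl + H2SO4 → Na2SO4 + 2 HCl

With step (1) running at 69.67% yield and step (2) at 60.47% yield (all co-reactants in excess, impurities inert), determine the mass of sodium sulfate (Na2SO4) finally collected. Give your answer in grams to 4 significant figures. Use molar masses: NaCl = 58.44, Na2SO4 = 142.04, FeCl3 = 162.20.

191.6 g

Pure FeCl3 = 567.1 × 0.6104 = 346.16 g.
n(FeCl3) = 346.16 / 162.20 = 2.1341 mol.
Step 1 (FeCl3:NaCl = 1:3): theoretical n(NaCl) = 6.4024 mol; at 69.67% yield, n(NaCl) = 4.4606 mol.
Step 2 (NaCl:Na2SO4 = 2:1): theoretical n(Na2SO4) = 2.2303 mol, so theoretical mass = 2.2303 × 142.04 = 316.79 g.
At 60.47% yield, actual mass of Na2SO4 = 316.79 × 0.6047 = 191.56 g.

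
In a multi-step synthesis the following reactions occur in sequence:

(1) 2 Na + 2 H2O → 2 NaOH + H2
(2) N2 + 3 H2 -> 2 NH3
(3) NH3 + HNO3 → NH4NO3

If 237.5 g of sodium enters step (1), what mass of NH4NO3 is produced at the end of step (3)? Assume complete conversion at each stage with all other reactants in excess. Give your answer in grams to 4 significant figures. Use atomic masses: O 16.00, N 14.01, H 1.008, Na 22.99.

M(Na) = 22.99 g/mol.
M(NH4NO3) = 2(14.01) + 4(1.008) + 3(16.00) = 80.052 g/mol.
n(Na) = 237.5 / 22.99 = 10.331 mol.
Reaction (1): Na→H2 ratio 2:1 ⇒ n(H2) = 5.1653 mol.
Reaction (2): H2→NH3 ratio 3:2 ⇒ n(NH3) = 3.4435 mol.
Reaction (3): NH3→NH4NO3 ratio 1:1 ⇒ n(NH4NO3) = 3.4435 mol.
Mass of NH4NO3 = 3.4435 × 80.052 = 275.66 g.

275.7 g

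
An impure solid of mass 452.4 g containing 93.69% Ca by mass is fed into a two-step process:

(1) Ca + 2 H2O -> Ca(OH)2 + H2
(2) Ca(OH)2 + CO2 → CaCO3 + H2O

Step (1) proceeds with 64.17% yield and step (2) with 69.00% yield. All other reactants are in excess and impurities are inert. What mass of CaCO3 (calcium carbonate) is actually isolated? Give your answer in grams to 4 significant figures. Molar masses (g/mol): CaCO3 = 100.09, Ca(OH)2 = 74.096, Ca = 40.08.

Pure Ca = 452.4 × 0.9369 = 423.85 g.
n(Ca) = 423.85 / 40.08 = 10.575 mol.
Step 1 (Ca:Ca(OH)2 = 1:1): theoretical n(Ca(OH)2) = 10.575 mol; at 64.17% yield, n(Ca(OH)2) = 6.7861 mol.
Step 2 (Ca(OH)2:CaCO3 = 1:1): theoretical n(CaCO3) = 6.7861 mol, so theoretical mass = 6.7861 × 100.09 = 679.22 g.
At 69.00% yield, actual mass of CaCO3 = 679.22 × 0.6900 = 468.66 g.

468.7 g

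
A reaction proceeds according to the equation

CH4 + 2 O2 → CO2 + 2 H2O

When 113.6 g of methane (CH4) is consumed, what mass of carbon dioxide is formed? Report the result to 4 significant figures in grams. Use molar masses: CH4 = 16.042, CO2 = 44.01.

311.7 g

n(CH4) = 113.60 g / 16.042 g/mol = 7.0814 mol.
From the equation the CH4:CO2 mole ratio is 1:1, so n(CO2) = 7.0814 × 1/1 = 7.0814 mol.
Mass of CO2 = 7.0814 mol × 44.01 g/mol = 311.65 g.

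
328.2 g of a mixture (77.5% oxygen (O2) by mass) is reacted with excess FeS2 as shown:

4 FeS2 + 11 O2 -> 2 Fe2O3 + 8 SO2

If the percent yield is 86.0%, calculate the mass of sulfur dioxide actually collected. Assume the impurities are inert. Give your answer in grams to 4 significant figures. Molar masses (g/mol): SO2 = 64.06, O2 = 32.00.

318.5 g

Pure O2 available = 328.2 g × 0.775 = 254.35 g.
n(O2) = 254.35 g / 32.00 g/mol = 7.9486 mol.
From the equation the O2:SO2 mole ratio is 11:8, so n(SO2) = 7.9486 × 8/11 = 5.7808 mol.
Mass of SO2 = 5.7808 mol × 64.06 g/mol = 370.32 g.
Actual mass collected = 370.32 g × 0.860 = 318.47 g.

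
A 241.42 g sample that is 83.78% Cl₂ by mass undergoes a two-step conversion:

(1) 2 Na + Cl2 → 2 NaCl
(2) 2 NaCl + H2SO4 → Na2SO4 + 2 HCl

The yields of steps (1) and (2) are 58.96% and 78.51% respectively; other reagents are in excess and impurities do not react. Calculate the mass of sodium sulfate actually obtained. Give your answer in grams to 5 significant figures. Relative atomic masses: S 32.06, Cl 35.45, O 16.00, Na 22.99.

187.57 g

Pure Cl2 = 241.42 × 0.8378 = 202.262 g.
M(Cl2) = 2(35.45) = 70.90 g/mol.
M(Na2SO4) = 2(22.99) + 32.06 + 4(16.00) = 142.04 g/mol.
n(Cl2) = 202.262 / 70.90 = 2.85277 mol.
Step 1 (Cl2:NaCl = 1:2): theoretical n(NaCl) = 5.70555 mol; at 58.96% yield, n(NaCl) = 3.36399 mol.
Step 2 (NaCl:Na2SO4 = 2:1): theoretical n(Na2SO4) = 1.68200 mol, so theoretical mass = 1.68200 × 142.04 = 238.911 g.
At 78.51% yield, actual mass of Na2SO4 = 238.911 × 0.7851 = 187.569 g.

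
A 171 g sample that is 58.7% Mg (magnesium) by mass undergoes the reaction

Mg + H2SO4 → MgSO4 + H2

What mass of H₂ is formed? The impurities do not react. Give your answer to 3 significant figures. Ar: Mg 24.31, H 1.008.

8.32 g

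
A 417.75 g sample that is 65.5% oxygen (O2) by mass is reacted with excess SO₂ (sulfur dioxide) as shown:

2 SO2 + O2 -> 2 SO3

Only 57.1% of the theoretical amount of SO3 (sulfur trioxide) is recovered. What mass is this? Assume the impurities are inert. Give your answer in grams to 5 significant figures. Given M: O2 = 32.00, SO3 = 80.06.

Pure O2 available = 417.75 g × 0.655 = 273.626 g.
n(O2) = 273.626 g / 32.00 g/mol = 8.55082 mol.
From the equation the O2:SO3 mole ratio is 1:2, so n(SO3) = 8.55082 × 2/1 = 17.1016 mol.
Mass of SO3 = 17.1016 mol × 80.06 g/mol = 1369.16 g.
Actual mass collected = 1369.16 g × 0.571 = 781.789 g.

781.79 g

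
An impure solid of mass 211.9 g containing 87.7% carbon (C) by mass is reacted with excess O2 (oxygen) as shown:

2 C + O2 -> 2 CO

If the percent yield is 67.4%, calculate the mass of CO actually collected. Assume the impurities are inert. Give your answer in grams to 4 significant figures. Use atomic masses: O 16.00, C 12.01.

292.1 g

Pure C available = 211.9 g × 0.877 = 185.84 g.
M(C) = 12.01 g/mol.
M(CO) = 12.01 + 16.00 = 28.01 g/mol.
n(C) = 185.84 g / 12.01 g/mol = 15.473 mol.
From the equation the C:CO mole ratio is 2:2, so n(CO) = 15.473 × 2/2 = 15.473 mol.
Mass of CO = 15.473 mol × 28.01 g/mol = 433.41 g.
Actual mass collected = 433.41 g × 0.674 = 292.12 g.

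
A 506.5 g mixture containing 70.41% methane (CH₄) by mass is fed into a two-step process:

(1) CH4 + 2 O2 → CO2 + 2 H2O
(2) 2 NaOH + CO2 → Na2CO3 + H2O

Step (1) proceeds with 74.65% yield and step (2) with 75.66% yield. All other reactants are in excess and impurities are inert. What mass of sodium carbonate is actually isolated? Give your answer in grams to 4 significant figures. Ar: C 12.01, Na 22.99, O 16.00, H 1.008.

1331 g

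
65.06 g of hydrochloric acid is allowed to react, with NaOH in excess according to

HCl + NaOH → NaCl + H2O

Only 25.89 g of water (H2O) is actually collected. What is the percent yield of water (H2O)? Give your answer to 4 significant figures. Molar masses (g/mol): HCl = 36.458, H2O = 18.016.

n(HCl) = 65.060 g / 36.458 g/mol = 1.7845 mol.
From the equation the HCl:H2O mole ratio is 1:1, so n(H2O) = 1.7845 × 1/1 = 1.7845 mol.
Mass of H2O = 1.7845 mol × 18.016 g/mol = 32.150 g.
This is the theoretical yield. Percent yield = 25.89 g / 32.150 g × 100% = 80.529%.

80.53 %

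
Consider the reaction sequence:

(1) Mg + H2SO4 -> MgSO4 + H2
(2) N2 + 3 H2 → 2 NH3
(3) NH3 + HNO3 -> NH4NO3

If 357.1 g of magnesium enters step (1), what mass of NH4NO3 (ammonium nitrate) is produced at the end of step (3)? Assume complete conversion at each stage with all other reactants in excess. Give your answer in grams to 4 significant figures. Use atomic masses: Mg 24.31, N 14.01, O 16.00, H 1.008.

783.9 g

M(Mg) = 24.31 g/mol.
M(NH4NO3) = 2(14.01) + 4(1.008) + 3(16.00) = 80.052 g/mol.
n(Mg) = 357.1 / 24.31 = 14.689 mol.
Reaction (1): Mg→H2 ratio 1:1 ⇒ n(H2) = 14.689 mol.
Reaction (2): H2→NH3 ratio 3:2 ⇒ n(NH3) = 9.7930 mol.
Reaction (3): NH3→NH4NO3 ratio 1:1 ⇒ n(NH4NO3) = 9.7930 mol.
Mass of NH4NO3 = 9.7930 × 80.052 = 783.95 g.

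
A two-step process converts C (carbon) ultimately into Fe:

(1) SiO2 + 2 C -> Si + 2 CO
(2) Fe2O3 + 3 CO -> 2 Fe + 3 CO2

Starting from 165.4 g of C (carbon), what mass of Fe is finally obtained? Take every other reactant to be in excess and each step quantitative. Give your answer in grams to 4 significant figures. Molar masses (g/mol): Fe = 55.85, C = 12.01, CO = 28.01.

n(C) = 165.40 / 12.01 = 13.772 mol.
Step 1 gives a 2:2 ratio of C to CO, so n(CO) = 13.772 mol.
In step 2 the CO:Fe ratio is 3:2, so n(Fe) = 9.1812 mol.
Mass of Fe = 9.1812 × 55.85 = 512.77 g.

512.8 g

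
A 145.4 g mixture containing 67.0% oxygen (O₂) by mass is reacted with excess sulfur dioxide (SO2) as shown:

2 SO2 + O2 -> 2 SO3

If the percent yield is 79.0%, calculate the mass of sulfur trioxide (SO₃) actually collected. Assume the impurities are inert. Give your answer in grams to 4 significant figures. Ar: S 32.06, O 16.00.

Pure O2 available = 145.4 g × 0.670 = 97.418 g.
M(O2) = 2(16.00) = 32.00 g/mol.
M(SO3) = 32.06 + 3(16.00) = 80.06 g/mol.
n(O2) = 97.418 g / 32.00 g/mol = 3.0443 mol.
From the equation the O2:SO3 mole ratio is 1:2, so n(SO3) = 3.0443 × 2/1 = 6.0886 mol.
Mass of SO3 = 6.0886 mol × 80.06 g/mol = 487.46 g.
Actual mass collected = 487.46 g × 0.790 = 385.09 g.

385.1 g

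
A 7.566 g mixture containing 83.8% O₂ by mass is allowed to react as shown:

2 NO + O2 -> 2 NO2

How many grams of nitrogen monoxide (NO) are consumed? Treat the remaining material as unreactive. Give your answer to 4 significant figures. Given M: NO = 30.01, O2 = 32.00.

Mass of pure O2 = 7.566 g × 0.838 = 6.3403 g.
n(O2) = 6.3403 g / 32.00 g/mol = 0.19813 mol.
From the equation the O2:NO mole ratio is 1:2, so n(NO) = 0.19813 × 2/1 = 0.39627 mol.
Mass of NO = 0.39627 mol × 30.01 g/mol = 11.892 g.

11.89 g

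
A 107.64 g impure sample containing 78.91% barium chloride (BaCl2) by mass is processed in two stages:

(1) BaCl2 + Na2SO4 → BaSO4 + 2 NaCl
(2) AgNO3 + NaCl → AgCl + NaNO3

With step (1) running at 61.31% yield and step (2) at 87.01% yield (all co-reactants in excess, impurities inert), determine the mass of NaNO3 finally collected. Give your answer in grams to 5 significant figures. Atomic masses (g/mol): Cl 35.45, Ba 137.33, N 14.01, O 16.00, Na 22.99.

36.992 g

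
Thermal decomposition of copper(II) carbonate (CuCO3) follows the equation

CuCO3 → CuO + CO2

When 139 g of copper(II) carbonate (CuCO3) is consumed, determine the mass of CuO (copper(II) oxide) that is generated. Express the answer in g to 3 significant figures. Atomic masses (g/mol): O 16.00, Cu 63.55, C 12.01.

89.5 g

M(CuCO3) = 63.55 + 12.01 + 3(16.00) = 123.56 g/mol.
M(CuO) = 63.55 + 16.00 = 79.55 g/mol.
n(CuCO3) = 139.0 g / 123.56 g/mol = 1.125 mol.
From the equation the CuCO3:CuO mole ratio is 1:1, so n(CuO) = 1.125 × 1/1 = 1.125 mol.
Mass of CuO = 1.125 mol × 79.55 g/mol = 89.49 g.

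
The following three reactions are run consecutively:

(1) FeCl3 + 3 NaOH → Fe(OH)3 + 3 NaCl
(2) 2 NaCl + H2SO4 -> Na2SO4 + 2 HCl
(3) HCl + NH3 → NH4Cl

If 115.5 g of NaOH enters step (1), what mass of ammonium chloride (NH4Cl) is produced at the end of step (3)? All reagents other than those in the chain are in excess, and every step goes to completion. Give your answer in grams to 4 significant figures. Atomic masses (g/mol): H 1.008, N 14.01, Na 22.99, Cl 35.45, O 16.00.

154.5 g

M(NaOH) = 22.99 + 16.00 + 1.008 = 39.998 g/mol.
M(NH4Cl) = 14.01 + 4(1.008) + 35.45 = 53.492 g/mol.
n(NaOH) = 115.5 / 39.998 = 2.8876 mol.
Reaction (1): NaOH→NaCl ratio 3:3 ⇒ n(NaCl) = 2.8876 mol.
Reaction (2): NaCl→HCl ratio 2:2 ⇒ n(HCl) = 2.8876 mol.
Reaction (3): HCl→NH4Cl ratio 1:1 ⇒ n(NH4Cl) = 2.8876 mol.
Mass of NH4Cl = 2.8876 × 53.492 = 154.47 g.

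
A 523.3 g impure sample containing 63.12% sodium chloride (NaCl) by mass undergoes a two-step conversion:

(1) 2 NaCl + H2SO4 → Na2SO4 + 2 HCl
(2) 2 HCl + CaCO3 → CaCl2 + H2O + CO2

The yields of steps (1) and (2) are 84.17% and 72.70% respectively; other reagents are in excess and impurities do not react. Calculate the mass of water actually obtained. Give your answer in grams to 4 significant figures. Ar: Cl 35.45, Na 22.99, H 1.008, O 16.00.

Pure NaCl = 523.3 × 0.6312 = 330.31 g.
M(NaCl) = 22.99 + 35.45 = 58.44 g/mol.
M(H2O) = 2(1.008) + 16.00 = 18.016 g/mol.
n(NaCl) = 330.31 / 58.44 = 5.6521 mol.
Step 1 (NaCl:HCl = 2:2): theoretical n(HCl) = 5.6521 mol; at 84.17% yield, n(HCl) = 4.7573 mol.
Step 2 (HCl:H2O = 2:1): theoretical n(H2O) = 2.3787 mol, so theoretical mass = 2.3787 × 18.016 = 42.854 g.
At 72.70% yield, actual mass of H2O = 42.854 × 0.7270 = 31.155 g.

31.15 g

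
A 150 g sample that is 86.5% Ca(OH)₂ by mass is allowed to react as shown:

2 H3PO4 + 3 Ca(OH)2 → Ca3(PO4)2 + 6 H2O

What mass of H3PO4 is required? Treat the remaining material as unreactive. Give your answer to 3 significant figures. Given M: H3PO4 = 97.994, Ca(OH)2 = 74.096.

Mass of pure Ca(OH)2 = 150 g × 0.865 = 129.8 g.
n(Ca(OH)2) = 129.8 g / 74.096 g/mol = 1.751 mol.
From the equation the Ca(OH)2:H3PO4 mole ratio is 3:2, so n(H3PO4) = 1.751 × 2/3 = 1.167 mol.
Mass of H3PO4 = 1.167 mol × 97.994 g/mol = 114.4 g.

114 g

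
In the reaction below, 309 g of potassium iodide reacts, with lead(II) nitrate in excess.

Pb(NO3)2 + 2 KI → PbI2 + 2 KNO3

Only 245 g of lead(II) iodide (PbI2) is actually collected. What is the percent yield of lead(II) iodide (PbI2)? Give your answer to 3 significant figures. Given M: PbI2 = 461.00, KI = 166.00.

57.1 %

n(KI) = 309.0 g / 166.00 g/mol = 1.861 mol.
From the equation the KI:PbI2 mole ratio is 2:1, so n(PbI2) = 1.861 × 1/2 = 0.9307 mol.
Mass of PbI2 = 0.9307 mol × 461.00 g/mol = 429.1 g.
This is the theoretical yield. Percent yield = 245 g / 429.1 g × 100% = 57.10%.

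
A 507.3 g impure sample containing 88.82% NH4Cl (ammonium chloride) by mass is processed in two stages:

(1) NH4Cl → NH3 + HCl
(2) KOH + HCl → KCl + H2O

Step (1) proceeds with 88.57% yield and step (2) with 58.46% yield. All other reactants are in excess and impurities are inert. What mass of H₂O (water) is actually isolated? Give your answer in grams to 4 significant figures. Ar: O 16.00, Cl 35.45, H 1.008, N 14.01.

Pure NH4Cl = 507.3 × 0.8882 = 450.58 g.
M(NH4Cl) = 14.01 + 4(1.008) + 35.45 = 53.492 g/mol.
M(H2O) = 2(1.008) + 16.00 = 18.016 g/mol.
n(NH4Cl) = 450.58 / 53.492 = 8.4234 mol.
Step 1 (NH4Cl:HCl = 1:1): theoretical n(HCl) = 8.4234 mol; at 88.57% yield, n(HCl) = 7.4606 mol.
Step 2 (HCl:H2O = 1:1): theoretical n(H2O) = 7.4606 mol, so theoretical mass = 7.4606 × 18.016 = 134.41 g.
At 58.46% yield, actual mass of H2O = 134.41 × 0.5846 = 78.576 g.

78.58 g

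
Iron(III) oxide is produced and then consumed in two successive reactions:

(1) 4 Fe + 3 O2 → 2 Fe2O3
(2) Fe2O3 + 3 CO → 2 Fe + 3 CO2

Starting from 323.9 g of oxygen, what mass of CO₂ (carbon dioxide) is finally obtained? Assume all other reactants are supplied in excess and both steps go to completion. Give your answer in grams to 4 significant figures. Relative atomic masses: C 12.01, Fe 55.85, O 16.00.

890.9 g

M(O2) = 2(16.00) = 32.00 g/mol.
M(CO2) = 12.01 + 2(16.00) = 44.01 g/mol.
n(O2) = 323.90 / 32.00 = 10.122 mol.
Step 1 gives a 3:2 ratio of O2 to Fe2O3, so n(Fe2O3) = 6.7479 mol.
In step 2 the Fe2O3:CO2 ratio is 1:3, so n(CO2) = 20.244 mol.
Mass of CO2 = 20.244 × 44.01 = 890.93 g.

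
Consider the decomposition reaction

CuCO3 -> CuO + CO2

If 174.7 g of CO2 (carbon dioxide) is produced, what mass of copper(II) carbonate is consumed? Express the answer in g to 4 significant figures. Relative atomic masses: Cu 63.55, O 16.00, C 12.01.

M(CO2) = 12.01 + 2(16.00) = 44.01 g/mol.
M(CuCO3) = 63.55 + 12.01 + 3(16.00) = 123.56 g/mol.
n(CO2) = 174.70 g / 44.01 g/mol = 3.9696 mol.
From the equation the CO2:CuCO3 mole ratio is 1:1, so n(CuCO3) = 3.9696 × 1/1 = 3.9696 mol.
Mass of CuCO3 = 3.9696 mol × 123.56 g/mol = 490.48 g.

490.5 g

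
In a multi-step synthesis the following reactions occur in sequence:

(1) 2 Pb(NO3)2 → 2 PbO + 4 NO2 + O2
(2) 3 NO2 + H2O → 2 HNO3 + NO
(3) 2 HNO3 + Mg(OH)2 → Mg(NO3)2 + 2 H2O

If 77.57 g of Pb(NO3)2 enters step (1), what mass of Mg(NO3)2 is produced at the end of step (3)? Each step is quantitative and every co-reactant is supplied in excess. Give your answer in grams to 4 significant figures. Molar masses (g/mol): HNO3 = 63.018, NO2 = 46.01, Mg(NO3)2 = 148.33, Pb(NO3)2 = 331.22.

n(Pb(NO3)2) = 77.57 / 331.22 = 0.23419 mol.
Reaction (1): Pb(NO3)2→NO2 ratio 2:4 ⇒ n(NO2) = 0.46839 mol.
Reaction (2): NO2→HNO3 ratio 3:2 ⇒ n(HNO3) = 0.31226 mol.
Reaction (3): HNO3→Mg(NO3)2 ratio 2:1 ⇒ n(Mg(NO3)2) = 0.15613 mol.
Mass of Mg(NO3)2 = 0.15613 × 148.33 = 23.159 g.

23.16 g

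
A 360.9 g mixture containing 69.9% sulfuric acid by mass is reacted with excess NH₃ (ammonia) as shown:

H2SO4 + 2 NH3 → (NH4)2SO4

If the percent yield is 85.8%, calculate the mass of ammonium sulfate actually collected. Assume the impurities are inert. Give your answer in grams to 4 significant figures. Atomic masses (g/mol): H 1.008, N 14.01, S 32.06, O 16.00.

Pure H2SO4 available = 360.9 g × 0.699 = 252.27 g.
M(H2SO4) = 2(1.008) + 32.06 + 4(16.00) = 98.076 g/mol.
M((NH4)2SO4) = 2(14.01) + 8(1.008) + 32.06 + 4(16.00) = 132.144 g/mol.
n(H2SO4) = 252.27 g / 98.076 g/mol = 2.5722 mol.
From the equation the H2SO4:(NH4)2SO4 mole ratio is 1:1, so n((NH4)2SO4) = 2.5722 × 1/1 = 2.5722 mol.
Mass of (NH4)2SO4 = 2.5722 mol × 132.144 g/mol = 339.90 g.
Actual mass collected = 339.90 g × 0.858 = 291.63 g.

291.6 g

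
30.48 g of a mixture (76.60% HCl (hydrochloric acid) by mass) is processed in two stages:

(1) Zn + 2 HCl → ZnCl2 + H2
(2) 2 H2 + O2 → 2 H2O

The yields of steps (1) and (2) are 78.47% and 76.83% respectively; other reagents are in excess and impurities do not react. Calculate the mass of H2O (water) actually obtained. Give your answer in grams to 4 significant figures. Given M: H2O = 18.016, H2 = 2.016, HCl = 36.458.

3.478 g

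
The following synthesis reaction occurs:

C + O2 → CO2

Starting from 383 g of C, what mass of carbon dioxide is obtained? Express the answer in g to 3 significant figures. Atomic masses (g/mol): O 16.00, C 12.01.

1400 g

M(C) = 12.01 g/mol.
M(CO2) = 12.01 + 2(16.00) = 44.01 g/mol.
n(C) = 383.0 g / 12.01 g/mol = 31.89 mol.
From the equation the C:CO2 mole ratio is 1:1, so n(CO2) = 31.89 × 1/1 = 31.89 mol.
Mass of CO2 = 31.89 mol × 44.01 g/mol = 1403 g.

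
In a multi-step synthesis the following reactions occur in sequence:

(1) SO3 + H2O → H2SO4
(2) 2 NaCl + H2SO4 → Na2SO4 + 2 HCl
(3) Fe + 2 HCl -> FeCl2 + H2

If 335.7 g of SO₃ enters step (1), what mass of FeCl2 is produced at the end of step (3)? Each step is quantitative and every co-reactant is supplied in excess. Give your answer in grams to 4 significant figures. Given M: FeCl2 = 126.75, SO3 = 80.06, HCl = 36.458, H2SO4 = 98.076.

n(SO3) = 335.7 / 80.06 = 4.1931 mol.
Reaction (1): SO3→H2SO4 ratio 1:1 ⇒ n(H2SO4) = 4.1931 mol.
Reaction (2): H2SO4→HCl ratio 1:2 ⇒ n(HCl) = 8.3862 mol.
Reaction (3): HCl→FeCl2 ratio 2:1 ⇒ n(FeCl2) = 4.1931 mol.
Mass of FeCl2 = 4.1931 × 126.75 = 531.48 g.

531.5 g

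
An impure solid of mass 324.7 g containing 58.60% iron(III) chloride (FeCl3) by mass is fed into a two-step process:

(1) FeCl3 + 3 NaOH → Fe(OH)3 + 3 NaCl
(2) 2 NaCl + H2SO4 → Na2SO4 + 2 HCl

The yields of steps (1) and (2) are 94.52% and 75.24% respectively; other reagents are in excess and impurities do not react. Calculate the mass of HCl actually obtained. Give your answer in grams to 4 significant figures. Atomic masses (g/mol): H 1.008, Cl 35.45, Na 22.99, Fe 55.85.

Pure FeCl3 = 324.7 × 0.5860 = 190.27 g.
M(FeCl3) = 55.85 + 3(35.45) = 162.20 g/mol.
M(HCl) = 1.008 + 35.45 = 36.458 g/mol.
n(FeCl3) = 190.27 / 162.20 = 1.1731 mol.
Step 1 (FeCl3:NaCl = 1:3): theoretical n(NaCl) = 3.5193 mol; at 94.52% yield, n(NaCl) = 3.3264 mol.
Step 2 (NaCl:HCl = 2:2): theoretical n(HCl) = 3.3264 mol, so theoretical mass = 3.3264 × 36.458 = 121.27 g.
At 75.24% yield, actual mass of HCl = 121.27 × 0.7524 = 91.246 g.

91.25 g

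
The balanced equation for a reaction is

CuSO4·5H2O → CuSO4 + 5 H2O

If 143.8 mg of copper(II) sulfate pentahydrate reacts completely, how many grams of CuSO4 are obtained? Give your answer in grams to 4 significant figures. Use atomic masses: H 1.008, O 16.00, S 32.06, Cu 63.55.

0.09192 g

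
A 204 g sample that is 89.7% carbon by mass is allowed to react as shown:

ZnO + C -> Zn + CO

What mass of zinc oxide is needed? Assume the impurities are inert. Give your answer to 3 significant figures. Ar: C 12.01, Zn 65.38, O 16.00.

Mass of pure C = 204 g × 0.897 = 183.0 g.
M(C) = 12.01 g/mol.
M(ZnO) = 65.38 + 16.00 = 81.38 g/mol.
n(C) = 183.0 g / 12.01 g/mol = 15.24 mol.
From the equation the C:ZnO mole ratio is 1:1, so n(ZnO) = 15.24 × 1/1 = 15.24 mol.
Mass of ZnO = 15.24 mol × 81.38 g/mol = 1240 g.

1240 g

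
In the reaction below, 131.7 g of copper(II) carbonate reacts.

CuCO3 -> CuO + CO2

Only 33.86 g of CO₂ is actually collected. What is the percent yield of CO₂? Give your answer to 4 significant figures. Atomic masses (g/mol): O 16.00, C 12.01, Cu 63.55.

M(CuCO3) = 63.55 + 12.01 + 3(16.00) = 123.56 g/mol.
M(CO2) = 12.01 + 2(16.00) = 44.01 g/mol.
n(CuCO3) = 131.70 g / 123.56 g/mol = 1.0659 mol.
From the equation the CuCO3:CO2 mole ratio is 1:1, so n(CO2) = 1.0659 × 1/1 = 1.0659 mol.
Mass of CO2 = 1.0659 mol × 44.01 g/mol = 46.909 g.
This is the theoretical yield. Percent yield = 33.86 g / 46.909 g × 100% = 72.182%.

72.18 %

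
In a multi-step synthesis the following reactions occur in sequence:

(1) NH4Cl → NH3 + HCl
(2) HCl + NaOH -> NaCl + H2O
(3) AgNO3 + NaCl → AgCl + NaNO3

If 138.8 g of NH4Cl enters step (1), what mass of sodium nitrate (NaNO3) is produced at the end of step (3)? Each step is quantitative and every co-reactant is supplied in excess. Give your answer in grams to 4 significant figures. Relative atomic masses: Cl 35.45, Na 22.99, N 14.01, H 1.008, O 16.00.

M(NH4Cl) = 14.01 + 4(1.008) + 35.45 = 53.492 g/mol.
M(NaNO3) = 22.99 + 14.01 + 3(16.00) = 85.00 g/mol.
n(NH4Cl) = 138.8 / 53.492 = 2.5948 mol.
Reaction (1): NH4Cl→HCl ratio 1:1 ⇒ n(HCl) = 2.5948 mol.
Reaction (2): HCl→NaCl ratio 1:1 ⇒ n(NaCl) = 2.5948 mol.
Reaction (3): NaCl→NaNO3 ratio 1:1 ⇒ n(NaNO3) = 2.5948 mol.
Mass of NaNO3 = 2.5948 × 85.00 = 220.56 g.

220.6 g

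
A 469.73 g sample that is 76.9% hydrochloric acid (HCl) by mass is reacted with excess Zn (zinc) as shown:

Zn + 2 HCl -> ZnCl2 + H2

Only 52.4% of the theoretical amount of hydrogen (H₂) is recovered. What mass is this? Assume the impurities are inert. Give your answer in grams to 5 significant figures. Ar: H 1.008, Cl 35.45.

5.2333 g

Pure HCl available = 469.73 g × 0.769 = 361.222 g.
M(HCl) = 1.008 + 35.45 = 36.458 g/mol.
M(H2) = 2(1.008) = 2.016 g/mol.
n(HCl) = 361.222 g / 36.458 g/mol = 9.90790 mol.
From the equation the HCl:H2 mole ratio is 2:1, so n(H2) = 9.90790 × 1/2 = 4.95395 mol.
Mass of H2 = 4.95395 mol × 2.016 g/mol = 9.98717 g.
Actual mass collected = 9.98717 g × 0.524 = 5.23328 g.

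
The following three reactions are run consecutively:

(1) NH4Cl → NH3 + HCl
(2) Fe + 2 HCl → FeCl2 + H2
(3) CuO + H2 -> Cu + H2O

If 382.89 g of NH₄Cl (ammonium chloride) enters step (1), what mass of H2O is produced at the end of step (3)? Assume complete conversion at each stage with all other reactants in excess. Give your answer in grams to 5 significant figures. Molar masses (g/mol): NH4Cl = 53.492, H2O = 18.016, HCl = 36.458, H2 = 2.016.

64.478 g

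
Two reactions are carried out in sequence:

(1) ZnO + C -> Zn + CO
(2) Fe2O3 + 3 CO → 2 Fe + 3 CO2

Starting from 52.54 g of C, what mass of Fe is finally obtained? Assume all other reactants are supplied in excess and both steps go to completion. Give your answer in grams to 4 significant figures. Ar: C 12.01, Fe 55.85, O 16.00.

162.9 g

M(C) = 12.01 g/mol.
M(Fe) = 55.85 g/mol.
n(C) = 52.540 / 12.01 = 4.3747 mol.
Step 1 gives a 1:1 ratio of C to CO, so n(CO) = 4.3747 mol.
In step 2 the CO:Fe ratio is 3:2, so n(Fe) = 2.9165 mol.
Mass of Fe = 2.9165 × 55.85 = 162.88 g.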